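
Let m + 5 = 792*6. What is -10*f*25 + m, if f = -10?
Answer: 7247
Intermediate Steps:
m = 4747 (m = -5 + 792*6 = -5 + 4752 = 4747)
-10*f*25 + m = -10*(-10)*25 + 4747 = 100*25 + 4747 = 2500 + 4747 = 7247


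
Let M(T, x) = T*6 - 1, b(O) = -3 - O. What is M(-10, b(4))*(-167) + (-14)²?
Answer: 10383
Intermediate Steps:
M(T, x) = -1 + 6*T (M(T, x) = 6*T - 1 = -1 + 6*T)
M(-10, b(4))*(-167) + (-14)² = (-1 + 6*(-10))*(-167) + (-14)² = (-1 - 60)*(-167) + 196 = -61*(-167) + 196 = 10187 + 196 = 10383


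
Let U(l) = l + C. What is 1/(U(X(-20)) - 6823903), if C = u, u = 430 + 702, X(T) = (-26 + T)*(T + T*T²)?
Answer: -1/6453851 ≈ -1.5495e-7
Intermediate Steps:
X(T) = (-26 + T)*(T + T³)
u = 1132
C = 1132
U(l) = 1132 + l (U(l) = l + 1132 = 1132 + l)
1/(U(X(-20)) - 6823903) = 1/((1132 - 20*(-26 - 20 + (-20)³ - 26*(-20)²)) - 6823903) = 1/((1132 - 20*(-26 - 20 - 8000 - 26*400)) - 6823903) = 1/((1132 - 20*(-26 - 20 - 8000 - 10400)) - 6823903) = 1/((1132 - 20*(-18446)) - 6823903) = 1/((1132 + 368920) - 6823903) = 1/(370052 - 6823903) = 1/(-6453851) = -1/6453851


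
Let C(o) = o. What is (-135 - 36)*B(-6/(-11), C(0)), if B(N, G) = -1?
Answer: 171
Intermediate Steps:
(-135 - 36)*B(-6/(-11), C(0)) = (-135 - 36)*(-1) = -171*(-1) = 171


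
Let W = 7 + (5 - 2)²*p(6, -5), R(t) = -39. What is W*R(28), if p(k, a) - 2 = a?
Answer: 780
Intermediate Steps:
p(k, a) = 2 + a
W = -20 (W = 7 + (5 - 2)²*(2 - 5) = 7 + 3²*(-3) = 7 + 9*(-3) = 7 - 27 = -20)
W*R(28) = -20*(-39) = 780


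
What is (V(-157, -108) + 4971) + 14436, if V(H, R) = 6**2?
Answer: 19443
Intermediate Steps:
V(H, R) = 36
(V(-157, -108) + 4971) + 14436 = (36 + 4971) + 14436 = 5007 + 14436 = 19443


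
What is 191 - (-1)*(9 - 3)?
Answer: 197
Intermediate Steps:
191 - (-1)*(9 - 3) = 191 - (-1)*6 = 191 - 1*(-6) = 191 + 6 = 197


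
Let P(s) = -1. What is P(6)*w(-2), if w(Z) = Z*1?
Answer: 2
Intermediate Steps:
w(Z) = Z
P(6)*w(-2) = -1*(-2) = 2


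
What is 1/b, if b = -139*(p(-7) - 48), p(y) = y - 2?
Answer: 1/7923 ≈ 0.00012621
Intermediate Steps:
p(y) = -2 + y
b = 7923 (b = -139*((-2 - 7) - 48) = -139*(-9 - 48) = -139*(-57) = 7923)
1/b = 1/7923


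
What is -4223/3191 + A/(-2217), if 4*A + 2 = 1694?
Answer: -3570728/2358149 ≈ -1.5142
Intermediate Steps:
A = 423 (A = -1/2 + (1/4)*1694 = -1/2 + 847/2 = 423)
-4223/3191 + A/(-2217) = -4223/3191 + 423/(-2217) = -4223*1/3191 + 423*(-1/2217) = -4223/3191 - 141/739 = -3570728/2358149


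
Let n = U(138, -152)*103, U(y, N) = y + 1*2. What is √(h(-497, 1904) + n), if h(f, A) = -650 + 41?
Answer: √13811 ≈ 117.52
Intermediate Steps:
U(y, N) = 2 + y (U(y, N) = y + 2 = 2 + y)
h(f, A) = -609
n = 14420 (n = (2 + 138)*103 = 140*103 = 14420)
√(h(-497, 1904) + n) = √(-609 + 14420) = √13811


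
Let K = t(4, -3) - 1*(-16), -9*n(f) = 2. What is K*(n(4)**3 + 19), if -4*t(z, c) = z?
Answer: 69215/243 ≈ 284.84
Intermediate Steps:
t(z, c) = -z/4
n(f) = -2/9 (n(f) = -1/9*2 = -2/9)
K = 15 (K = -1/4*4 - 1*(-16) = -1 + 16 = 15)
K*(n(4)**3 + 19) = 15*((-2/9)**3 + 19) = 15*(-8/729 + 19) = 15*(13843/729) = 69215/243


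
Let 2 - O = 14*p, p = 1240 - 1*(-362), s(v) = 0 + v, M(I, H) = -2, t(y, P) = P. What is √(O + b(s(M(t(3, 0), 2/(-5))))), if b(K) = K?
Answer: 6*I*√623 ≈ 149.76*I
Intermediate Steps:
s(v) = v
p = 1602 (p = 1240 + 362 = 1602)
O = -22426 (O = 2 - 14*1602 = 2 - 1*22428 = 2 - 22428 = -22426)
√(O + b(s(M(t(3, 0), 2/(-5))))) = √(-22426 - 2) = √(-22428) = 6*I*√623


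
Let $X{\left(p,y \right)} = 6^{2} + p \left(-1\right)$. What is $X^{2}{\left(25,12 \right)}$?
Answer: $121$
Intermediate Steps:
$X{\left(p,y \right)} = 36 - p$
$X^{2}{\left(25,12 \right)} = \left(36 - 25\right)^{2} = 11^{2} = 121$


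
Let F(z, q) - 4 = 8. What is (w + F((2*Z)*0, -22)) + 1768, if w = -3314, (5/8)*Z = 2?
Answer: -1534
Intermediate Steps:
Z = 16/5 (Z = (8/5)*2 = 16/5 ≈ 3.2000)
F(z, q) = 12 (F(z, q) = 4 + 8 = 12)
(w + F((2*Z)*0, -22)) + 1768 = (-3314 + 12) + 1768 = -3302 + 1768 = -1534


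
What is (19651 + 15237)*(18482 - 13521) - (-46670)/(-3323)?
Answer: 575142693194/3323 ≈ 1.7308e+8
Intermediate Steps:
(19651 + 15237)*(18482 - 13521) - (-46670)/(-3323) = 34888*4961 - (-46670)*(-1)/3323 = 173079368 - 1*46670/3323 = 173079368 - 46670/3323 = 575142693194/3323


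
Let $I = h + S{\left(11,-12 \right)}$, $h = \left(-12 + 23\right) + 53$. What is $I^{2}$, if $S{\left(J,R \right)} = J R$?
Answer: $4624$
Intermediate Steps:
$h = 64$ ($h = 11 + 53 = 64$)
$I = -68$ ($I = 64 + 11 \left(-12\right) = 64 - 132 = -68$)
$I^{2} = \left(-68\right)^{2} = 4624$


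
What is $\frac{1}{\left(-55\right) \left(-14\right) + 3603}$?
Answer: $\frac{1}{4373} \approx 0.00022868$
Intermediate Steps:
$\frac{1}{\left(-55\right) \left(-14\right) + 3603} = \frac{1}{770 + 3603} = \frac{1}{4373}$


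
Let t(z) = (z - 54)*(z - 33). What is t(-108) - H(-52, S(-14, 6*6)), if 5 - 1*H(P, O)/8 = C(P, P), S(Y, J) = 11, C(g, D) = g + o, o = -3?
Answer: 22362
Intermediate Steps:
C(g, D) = -3 + g (C(g, D) = g - 3 = -3 + g)
H(P, O) = 64 - 8*P (H(P, O) = 40 - 8*(-3 + P) = 40 + (24 - 8*P) = 64 - 8*P)
t(z) = (-54 + z)*(-33 + z)
t(-108) - H(-52, S(-14, 6*6)) = (1782 + (-108)² - 87*(-108)) - (64 - 8*(-52)) = (1782 + 11664 + 9396) - (64 + 416) = 22842 - 1*480 = 22842 - 480 = 22362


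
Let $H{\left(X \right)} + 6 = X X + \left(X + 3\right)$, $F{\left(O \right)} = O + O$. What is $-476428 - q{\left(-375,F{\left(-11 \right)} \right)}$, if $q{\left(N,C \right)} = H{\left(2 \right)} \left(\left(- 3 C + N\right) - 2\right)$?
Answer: $-475495$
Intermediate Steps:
$F{\left(O \right)} = 2 O$
$H{\left(X \right)} = -3 + X + X^{2}$ ($H{\left(X \right)} = -6 + \left(X X + \left(X + 3\right)\right) = -6 + \left(X^{2} + \left(3 + X\right)\right) = -6 + \left(3 + X + X^{2}\right) = -3 + X + X^{2}$)
$q{\left(N,C \right)} = -6 - 9 C + 3 N$ ($q{\left(N,C \right)} = \left(-3 + 2 + 2^{2}\right) \left(\left(- 3 C + N\right) - 2\right) = \left(-3 + 2 + 4\right) \left(\left(N - 3 C\right) - 2\right) = 3 \left(-2 + N - 3 C\right) = -6 - 9 C + 3 N$)
$-476428 - q{\left(-375,F{\left(-11 \right)} \right)} = -476428 - \left(-6 - 9 \cdot 2 \left(-11\right) + 3 \left(-375\right)\right) = -476428 - \left(-6 - -198 - 1125\right) = -476428 - \left(-6 + 198 - 1125\right) = -476428 - -933 = -476428 + 933 = -475495$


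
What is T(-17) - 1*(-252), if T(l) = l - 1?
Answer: 234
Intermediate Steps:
T(l) = -1 + l
T(-17) - 1*(-252) = (-1 - 17) - 1*(-252) = -18 + 252 = 234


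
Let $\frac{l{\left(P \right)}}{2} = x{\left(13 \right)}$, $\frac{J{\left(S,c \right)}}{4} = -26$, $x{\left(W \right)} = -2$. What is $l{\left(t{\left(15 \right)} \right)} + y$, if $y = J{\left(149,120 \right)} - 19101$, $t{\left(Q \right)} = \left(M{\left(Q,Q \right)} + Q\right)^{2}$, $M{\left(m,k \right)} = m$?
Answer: $-19209$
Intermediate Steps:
$J{\left(S,c \right)} = -104$ ($J{\left(S,c \right)} = 4 \left(-26\right) = -104$)
$t{\left(Q \right)} = 4 Q^{2}$ ($t{\left(Q \right)} = \left(Q + Q\right)^{2} = \left(2 Q\right)^{2} = 4 Q^{2}$)
$l{\left(P \right)} = -4$ ($l{\left(P \right)} = 2 \left(-2\right) = -4$)
$y = -19205$ ($y = -104 - 19101 = -19205$)
$l{\left(t{\left(15 \right)} \right)} + y = -4 - 19205 = -19209$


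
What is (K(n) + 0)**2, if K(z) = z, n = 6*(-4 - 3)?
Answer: 1764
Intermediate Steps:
n = -42 (n = 6*(-7) = -42)
(K(n) + 0)**2 = (-42 + 0)**2 = (-42)**2 = 1764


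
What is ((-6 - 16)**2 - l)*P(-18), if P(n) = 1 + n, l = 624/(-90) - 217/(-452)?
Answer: -56529641/6780 ≈ -8337.7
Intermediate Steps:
l = -43753/6780 (l = 624*(-1/90) - 217*(-1/452) = -104/15 + 217/452 = -43753/6780 ≈ -6.4532)
((-6 - 16)**2 - l)*P(-18) = ((-6 - 16)**2 - 1*(-43753/6780))*(1 - 18) = ((-22)**2 + 43753/6780)*(-17) = (484 + 43753/6780)*(-17) = (3325273/6780)*(-17) = -56529641/6780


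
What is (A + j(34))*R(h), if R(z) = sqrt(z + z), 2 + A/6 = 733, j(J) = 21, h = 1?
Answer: 4407*sqrt(2) ≈ 6232.4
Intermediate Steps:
A = 4386 (A = -12 + 6*733 = -12 + 4398 = 4386)
R(z) = sqrt(2)*sqrt(z) (R(z) = sqrt(2*z) = sqrt(2)*sqrt(z))
(A + j(34))*R(h) = (4386 + 21)*(sqrt(2)*sqrt(1)) = 4407*(sqrt(2)*1) = 4407*sqrt(2)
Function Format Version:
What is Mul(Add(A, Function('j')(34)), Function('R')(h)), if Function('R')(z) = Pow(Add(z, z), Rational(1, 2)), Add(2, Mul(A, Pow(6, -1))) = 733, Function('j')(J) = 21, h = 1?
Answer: Mul(4407, Pow(2, Rational(1, 2))) ≈ 6232.4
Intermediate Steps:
A = 4386 (A = Add(-12, Mul(6, 733)) = Add(-12, 4398) = 4386)
Function('R')(z) = Mul(Pow(2, Rational(1, 2)), Pow(z, Rational(1, 2))) (Function('R')(z) = Pow(Mul(2, z), Rational(1, 2)) = Mul(Pow(2, Rational(1, 2)), Pow(z, Rational(1, 2))))
Mul(Add(A, Function('j')(34)), Function('R')(h)) = Mul(Add(4386, 21), Mul(Pow(2, Rational(1, 2)), Pow(1, Rational(1, 2)))) = Mul(4407, Mul(Pow(2, Rational(1, 2)), 1)) = Mul(4407, Pow(2, Rational(1, 2)))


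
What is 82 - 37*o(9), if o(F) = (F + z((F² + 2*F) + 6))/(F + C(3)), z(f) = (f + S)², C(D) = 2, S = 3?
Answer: -430999/11 ≈ -39182.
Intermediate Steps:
z(f) = (3 + f)² (z(f) = (f + 3)² = (3 + f)²)
o(F) = (F + (9 + F² + 2*F)²)/(2 + F) (o(F) = (F + (3 + ((F² + 2*F) + 6))²)/(F + 2) = (F + (3 + (6 + F² + 2*F))²)/(2 + F) = (F + (9 + F² + 2*F)²)/(2 + F))
82 - 37*o(9) = 82 - 37*(9 + (9 + 9² + 2*9)²)/(2 + 9) = 82 - 37*(9 + (9 + 81 + 18)²)/11 = 82 - 37*(9 + 108²)/11 = 82 - 37*(9 + 11664)/11 = 82 - 37*11673/11 = 82 - 431901/11 = -430999/11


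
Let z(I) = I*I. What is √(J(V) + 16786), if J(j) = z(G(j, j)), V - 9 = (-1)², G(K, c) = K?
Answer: √16886 ≈ 129.95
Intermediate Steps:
V = 10 (V = 9 + (-1)² = 9 + 1 = 10)
z(I) = I²
J(j) = j²
√(J(V) + 16786) = √(10² + 16786) = √(100 + 16786) = √16886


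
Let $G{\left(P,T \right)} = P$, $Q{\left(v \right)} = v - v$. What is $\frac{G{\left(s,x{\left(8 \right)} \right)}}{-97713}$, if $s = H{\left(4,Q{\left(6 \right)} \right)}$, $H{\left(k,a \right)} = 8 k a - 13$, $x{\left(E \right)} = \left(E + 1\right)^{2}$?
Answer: $\frac{13}{97713} \approx 0.00013304$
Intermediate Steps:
$Q{\left(v \right)} = 0$
$x{\left(E \right)} = \left(1 + E\right)^{2}$
$H{\left(k,a \right)} = -13 + 8 a k$ ($H{\left(k,a \right)} = 8 a k - 13 = -13 + 8 a k$)
$s = -13$ ($s = -13 + 8 \cdot 0 \cdot 4 = -13 + 0 = -13$)
$\frac{G{\left(s,x{\left(8 \right)} \right)}}{-97713} = - \frac{13}{-97713} = \left(-13\right) \left(- \frac{1}{97713}\right) = \frac{13}{97713}$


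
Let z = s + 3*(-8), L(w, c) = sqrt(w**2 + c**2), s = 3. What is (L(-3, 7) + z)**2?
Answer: (-21 + sqrt(58))**2 ≈ 179.14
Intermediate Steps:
L(w, c) = sqrt(c**2 + w**2)
z = -21 (z = 3 + 3*(-8) = 3 - 24 = -21)
(L(-3, 7) + z)**2 = (sqrt(7**2 + (-3)**2) - 21)**2 = (sqrt(49 + 9) - 21)**2 = (sqrt(58) - 21)**2 = (-21 + sqrt(58))**2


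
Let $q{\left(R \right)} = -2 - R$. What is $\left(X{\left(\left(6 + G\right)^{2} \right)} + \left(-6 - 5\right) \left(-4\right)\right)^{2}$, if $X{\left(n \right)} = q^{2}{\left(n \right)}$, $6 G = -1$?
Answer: $\frac{3024931428289}{1679616} \approx 1.801 \cdot 10^{6}$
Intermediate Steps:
$G = - \frac{1}{6}$ ($G = \frac{1}{6} \left(-1\right) = - \frac{1}{6} \approx -0.16667$)
$X{\left(n \right)} = \left(-2 - n\right)^{2}$
$\left(X{\left(\left(6 + G\right)^{2} \right)} + \left(-6 - 5\right) \left(-4\right)\right)^{2} = \left(\left(2 + \left(6 - \frac{1}{6}\right)^{2}\right)^{2} + \left(-6 - 5\right) \left(-4\right)\right)^{2} = \left(\left(2 + \left(\frac{35}{6}\right)^{2}\right)^{2} - -44\right)^{2} = \left(\left(2 + \frac{1225}{36}\right)^{2} + 44\right)^{2} = \left(\left(\frac{1297}{36}\right)^{2} + 44\right)^{2} = \left(\frac{1682209}{1296} + 44\right)^{2} = \left(\frac{1739233}{1296}\right)^{2} = \frac{3024931428289}{1679616}$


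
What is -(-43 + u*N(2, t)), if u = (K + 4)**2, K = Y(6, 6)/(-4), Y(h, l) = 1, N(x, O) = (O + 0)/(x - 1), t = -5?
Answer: 1813/16 ≈ 113.31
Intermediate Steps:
N(x, O) = O/(-1 + x)
K = -1/4 (K = 1/(-4) = 1*(-1/4) = -1/4 ≈ -0.25000)
u = 225/16 (u = (-1/4 + 4)**2 = (15/4)**2 = 225/16 ≈ 14.063)
-(-43 + u*N(2, t)) = -(-43 + 225*(-5/(-1 + 2))/16) = -(-43 + 225*(-5/1)/16) = -(-43 + 225*(-5*1)/16) = -(-43 + (225/16)*(-5)) = -(-43 - 1125/16) = -1*(-1813/16) = 1813/16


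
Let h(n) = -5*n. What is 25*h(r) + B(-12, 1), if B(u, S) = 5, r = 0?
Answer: 5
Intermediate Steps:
25*h(r) + B(-12, 1) = 25*(-5*0) + 5 = 25*0 + 5 = 0 + 5 = 5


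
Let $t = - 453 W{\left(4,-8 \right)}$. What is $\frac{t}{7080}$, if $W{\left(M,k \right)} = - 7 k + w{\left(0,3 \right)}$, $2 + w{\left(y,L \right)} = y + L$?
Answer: $- \frac{8607}{2360} \approx -3.647$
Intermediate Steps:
$w{\left(y,L \right)} = -2 + L + y$ ($w{\left(y,L \right)} = -2 + \left(y + L\right) = -2 + \left(L + y\right) = -2 + L + y$)
$W{\left(M,k \right)} = 1 - 7 k$ ($W{\left(M,k \right)} = - 7 k + \left(-2 + 3 + 0\right) = - 7 k + 1 = 1 - 7 k$)
$t = -25821$ ($t = - 453 \left(1 - -56\right) = - 453 \left(1 + 56\right) = \left(-453\right) 57 = -25821$)
$\frac{t}{7080} = - \frac{25821}{7080} = \left(-25821\right) \frac{1}{7080} = - \frac{8607}{2360}$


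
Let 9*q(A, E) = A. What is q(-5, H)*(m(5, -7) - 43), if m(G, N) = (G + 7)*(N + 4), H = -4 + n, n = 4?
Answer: 395/9 ≈ 43.889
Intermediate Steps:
H = 0 (H = -4 + 4 = 0)
q(A, E) = A/9
m(G, N) = (4 + N)*(7 + G) (m(G, N) = (7 + G)*(4 + N) = (4 + N)*(7 + G))
q(-5, H)*(m(5, -7) - 43) = ((1/9)*(-5))*((28 + 4*5 + 7*(-7) + 5*(-7)) - 43) = -5*((28 + 20 - 49 - 35) - 43)/9 = -5*(-36 - 43)/9 = -5/9*(-79) = 395/9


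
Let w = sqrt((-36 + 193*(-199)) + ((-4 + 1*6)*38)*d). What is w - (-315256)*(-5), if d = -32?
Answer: -1576280 + 5*I*sqrt(1635) ≈ -1.5763e+6 + 202.18*I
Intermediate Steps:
w = 5*I*sqrt(1635) (w = sqrt((-36 + 193*(-199)) + ((-4 + 1*6)*38)*(-32)) = sqrt((-36 - 38407) + ((-4 + 6)*38)*(-32)) = sqrt(-38443 + (2*38)*(-32)) = sqrt(-38443 + 76*(-32)) = sqrt(-38443 - 2432) = sqrt(-40875) = 5*I*sqrt(1635) ≈ 202.18*I)
w - (-315256)*(-5) = 5*I*sqrt(1635) - (-315256)*(-5) = 5*I*sqrt(1635) - 157628*10 = 5*I*sqrt(1635) - 1576280 = -1576280 + 5*I*sqrt(1635)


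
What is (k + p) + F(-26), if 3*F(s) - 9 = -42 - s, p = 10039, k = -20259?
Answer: -30667/3 ≈ -10222.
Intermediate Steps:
F(s) = -11 - s/3 (F(s) = 3 + (-42 - s)/3 = 3 + (-14 - s/3) = -11 - s/3)
(k + p) + F(-26) = (-20259 + 10039) + (-11 - ⅓*(-26)) = -10220 + (-11 + 26/3) = -10220 - 7/3 = -30667/3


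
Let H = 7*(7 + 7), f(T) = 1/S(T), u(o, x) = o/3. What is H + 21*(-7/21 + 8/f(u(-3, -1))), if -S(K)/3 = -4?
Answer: 2107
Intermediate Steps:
u(o, x) = o/3 (u(o, x) = o*(⅓) = o/3)
S(K) = 12 (S(K) = -3*(-4) = 12)
f(T) = 1/12
H = 98 (H = 7*14 = 98)
H + 21*(-7/21 + 8/f(u(-3, -1))) = 98 + 21*(-7/21 + 8/(1/12)) = 98 + 21*(-7*1/21 + 8*12) = 98 + 21*(-⅓ + 96) = 98 + 21*(287/3) = 98 + 2009 = 2107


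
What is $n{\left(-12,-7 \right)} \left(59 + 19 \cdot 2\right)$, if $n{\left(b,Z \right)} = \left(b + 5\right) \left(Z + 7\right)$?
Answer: $0$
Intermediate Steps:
$n{\left(b,Z \right)} = \left(5 + b\right) \left(7 + Z\right)$
$n{\left(-12,-7 \right)} \left(59 + 19 \cdot 2\right) = \left(35 + 5 \left(-7\right) + 7 \left(-12\right) - -84\right) \left(59 + 19 \cdot 2\right) = \left(35 - 35 - 84 + 84\right) \left(59 + 38\right) = 0 \cdot 97 = 0$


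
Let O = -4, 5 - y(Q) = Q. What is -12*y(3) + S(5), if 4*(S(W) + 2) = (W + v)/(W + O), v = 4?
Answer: -95/4 ≈ -23.750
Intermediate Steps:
y(Q) = 5 - Q
S(W) = -2 + (4 + W)/(4*(-4 + W)) (S(W) = -2 + ((W + 4)/(W - 4))/4 = -2 + ((4 + W)/(-4 + W))/4 = -2 + (4 + W)/(4*(-4 + W)))
-12*y(3) + S(5) = -12*(5 - 1*3) + (36 - 7*5)/(4*(-4 + 5)) = -12*(5 - 3) + (¼)*(36 - 35)/1 = -12*2 + (¼)*1*1 = -24 + ¼ = -95/4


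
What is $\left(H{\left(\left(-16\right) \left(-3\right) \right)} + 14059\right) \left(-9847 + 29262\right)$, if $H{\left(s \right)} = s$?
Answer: $273887405$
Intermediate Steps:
$\left(H{\left(\left(-16\right) \left(-3\right) \right)} + 14059\right) \left(-9847 + 29262\right) = \left(\left(-16\right) \left(-3\right) + 14059\right) \left(-9847 + 29262\right) = \left(48 + 14059\right) 19415 = 14107 \cdot 19415 = 273887405$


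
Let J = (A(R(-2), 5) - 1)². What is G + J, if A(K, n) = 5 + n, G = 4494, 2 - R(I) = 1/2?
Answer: 4575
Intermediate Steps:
R(I) = 3/2 (R(I) = 2 - 1/2 = 2 - 1*½ = 2 - ½ = 3/2)
J = 81 (J = ((5 + 5) - 1)² = (10 - 1)² = 9² = 81)
G + J = 4494 + 81 = 4575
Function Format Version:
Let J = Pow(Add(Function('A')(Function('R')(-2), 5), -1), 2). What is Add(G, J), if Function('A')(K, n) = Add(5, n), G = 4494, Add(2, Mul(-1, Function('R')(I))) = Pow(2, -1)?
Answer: 4575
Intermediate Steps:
Function('R')(I) = Rational(3, 2) (Function('R')(I) = Add(2, Mul(-1, Pow(2, -1))) = Add(2, Mul(-1, Rational(1, 2))) = Add(2, Rational(-1, 2)) = Rational(3, 2))
J = 81 (J = Pow(Add(Add(5, 5), -1), 2) = Pow(Add(10, -1), 2) = Pow(9, 2) = 81)
Add(G, J) = Add(4494, 81) = 4575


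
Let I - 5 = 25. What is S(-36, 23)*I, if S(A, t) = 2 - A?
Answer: 1140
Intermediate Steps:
I = 30 (I = 5 + 25 = 30)
S(-36, 23)*I = (2 - 1*(-36))*30 = (2 + 36)*30 = 38*30 = 1140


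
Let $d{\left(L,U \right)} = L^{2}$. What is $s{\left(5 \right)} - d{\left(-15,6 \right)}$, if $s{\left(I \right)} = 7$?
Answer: $-218$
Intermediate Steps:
$s{\left(5 \right)} - d{\left(-15,6 \right)} = 7 - \left(-15\right)^{2} = 7 - 225 = -218$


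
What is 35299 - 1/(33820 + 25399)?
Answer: 2090371480/59219 ≈ 35299.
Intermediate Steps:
35299 - 1/(33820 + 25399) = 35299 - 1/59219 = 2090371480/59219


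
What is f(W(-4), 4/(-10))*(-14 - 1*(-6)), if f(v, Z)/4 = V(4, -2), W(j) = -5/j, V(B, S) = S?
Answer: 64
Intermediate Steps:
f(v, Z) = -8 (f(v, Z) = 4*(-2) = -8)
f(W(-4), 4/(-10))*(-14 - 1*(-6)) = -8*(-14 - 1*(-6)) = -8*(-14 + 6) = -8*(-8) = 64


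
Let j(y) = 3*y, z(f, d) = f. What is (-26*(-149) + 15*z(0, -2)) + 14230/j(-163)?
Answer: 1880156/489 ≈ 3844.9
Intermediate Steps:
(-26*(-149) + 15*z(0, -2)) + 14230/j(-163) = (-26*(-149) + 15*0) + 14230/((3*(-163))) = (3874 + 0) + 14230/(-489) = 3874 + 14230*(-1/489) = 3874 - 14230/489 = 1880156/489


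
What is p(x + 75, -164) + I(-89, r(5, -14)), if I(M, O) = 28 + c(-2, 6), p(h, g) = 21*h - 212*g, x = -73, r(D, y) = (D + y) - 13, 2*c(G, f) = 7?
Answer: 69683/2 ≈ 34842.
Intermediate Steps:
c(G, f) = 7/2 (c(G, f) = (½)*7 = 7/2)
r(D, y) = -13 + D + y
p(h, g) = -212*g + 21*h
I(M, O) = 63/2 (I(M, O) = 28 + 7/2 = 63/2)
p(x + 75, -164) + I(-89, r(5, -14)) = (-212*(-164) + 21*(-73 + 75)) + 63/2 = (34768 + 21*2) + 63/2 = (34768 + 42) + 63/2 = 34810 + 63/2 = 69683/2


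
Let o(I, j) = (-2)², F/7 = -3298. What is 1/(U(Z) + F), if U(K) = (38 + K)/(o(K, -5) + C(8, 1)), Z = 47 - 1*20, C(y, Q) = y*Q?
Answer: -12/276967 ≈ -4.3326e-5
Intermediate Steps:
F = -23086 (F = 7*(-3298) = -23086)
C(y, Q) = Q*y
o(I, j) = 4
Z = 27 (Z = 47 - 20 = 27)
U(K) = 19/6 + K/12 (U(K) = (38 + K)/(4 + 1*8) = (38 + K)/(4 + 8) = (38 + K)/12 = (38 + K)*(1/12) = 19/6 + K/12)
1/(U(Z) + F) = 1/((19/6 + (1/12)*27) - 23086) = 1/((19/6 + 9/4) - 23086) = 1/(65/12 - 23086) = 1/(-276967/12) = -12/276967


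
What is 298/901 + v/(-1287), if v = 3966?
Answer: -1063280/386529 ≈ -2.7508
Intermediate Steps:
298/901 + v/(-1287) = 298/901 + 3966/(-1287) = 298*(1/901) + 3966*(-1/1287) = 298/901 - 1322/429 = -1063280/386529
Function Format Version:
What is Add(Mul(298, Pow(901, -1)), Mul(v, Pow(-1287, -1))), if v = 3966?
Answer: Rational(-1063280, 386529) ≈ -2.7508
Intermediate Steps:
Add(Mul(298, Pow(901, -1)), Mul(v, Pow(-1287, -1))) = Add(Mul(298, Pow(901, -1)), Mul(3966, Pow(-1287, -1))) = Add(Mul(298, Rational(1, 901)), Mul(3966, Rational(-1, 1287))) = Add(Rational(298, 901), Rational(-1322, 429)) = Rational(-1063280, 386529)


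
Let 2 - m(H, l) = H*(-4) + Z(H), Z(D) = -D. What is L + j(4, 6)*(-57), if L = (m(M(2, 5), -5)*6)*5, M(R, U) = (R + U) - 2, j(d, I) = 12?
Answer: 126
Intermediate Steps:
M(R, U) = -2 + R + U
m(H, l) = 2 + 5*H (m(H, l) = 2 - (H*(-4) - H) = 2 - (-4*H - H) = 2 - (-5)*H = 2 + 5*H)
L = 810 (L = ((2 + 5*(-2 + 2 + 5))*6)*5 = ((2 + 5*5)*6)*5 = ((2 + 25)*6)*5 = (27*6)*5 = 162*5 = 810)
L + j(4, 6)*(-57) = 810 + 12*(-57) = 810 - 684 = 126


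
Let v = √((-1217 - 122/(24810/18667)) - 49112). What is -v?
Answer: -2*I*√1939738626615/12405 ≈ -224.55*I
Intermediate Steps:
v = 2*I*√1939738626615/12405 (v = √((-1217 - 122/(24810*(1/18667))) - 49112) = √((-1217 - 122/24810/18667) - 49112) = √((-1217 - 122*18667/24810) - 49112) = √((-1217 - 1*1138687/12405) - 49112) = √((-1217 - 1138687/12405) - 49112) = √(-16235572/12405 - 49112) = √(-625469932/12405) = 2*I*√1939738626615/12405 ≈ 224.55*I)
-v = -2*I*√1939738626615/12405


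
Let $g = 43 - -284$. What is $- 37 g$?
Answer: $-12099$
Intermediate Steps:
$g = 327$ ($g = 43 + 284 = 327$)
$- 37 g = \left(-37\right) 327 = -12099$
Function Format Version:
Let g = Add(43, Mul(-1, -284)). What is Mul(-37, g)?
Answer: -12099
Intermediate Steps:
g = 327 (g = Add(43, 284) = 327)
Mul(-37, g) = Mul(-37, 327) = -12099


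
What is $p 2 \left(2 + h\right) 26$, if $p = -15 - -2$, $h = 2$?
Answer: $-2704$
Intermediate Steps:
$p = -13$ ($p = -15 + 2 = -13$)
$p 2 \left(2 + h\right) 26 = - 13 \cdot 2 \left(2 + 2\right) 26 = - 13 \cdot 2 \cdot 4 \cdot 26 = \left(-13\right) 8 \cdot 26 = \left(-104\right) 26 = -2704$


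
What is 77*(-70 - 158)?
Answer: -17556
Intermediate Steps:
77*(-70 - 158) = 77*(-228) = -17556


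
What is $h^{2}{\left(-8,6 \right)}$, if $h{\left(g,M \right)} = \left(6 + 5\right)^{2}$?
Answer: $14641$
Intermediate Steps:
$h{\left(g,M \right)} = 121$ ($h{\left(g,M \right)} = 11^{2} = 121$)
$h^{2}{\left(-8,6 \right)} = 121^{2} = 14641$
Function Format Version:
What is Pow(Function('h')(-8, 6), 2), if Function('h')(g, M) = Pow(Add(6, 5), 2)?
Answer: 14641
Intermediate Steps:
Function('h')(g, M) = 121 (Function('h')(g, M) = Pow(11, 2) = 121)
Pow(Function('h')(-8, 6), 2) = Pow(121, 2) = 14641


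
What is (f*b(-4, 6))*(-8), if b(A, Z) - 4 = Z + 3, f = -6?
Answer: 624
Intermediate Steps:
b(A, Z) = 7 + Z (b(A, Z) = 4 + (Z + 3) = 4 + (3 + Z) = 7 + Z)
(f*b(-4, 6))*(-8) = -6*(7 + 6)*(-8) = -6*13*(-8) = -78*(-8) = 624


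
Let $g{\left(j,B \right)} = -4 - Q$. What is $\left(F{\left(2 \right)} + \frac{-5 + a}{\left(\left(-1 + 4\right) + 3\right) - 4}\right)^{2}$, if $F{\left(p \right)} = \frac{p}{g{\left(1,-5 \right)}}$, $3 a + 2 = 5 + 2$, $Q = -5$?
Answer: $\frac{1}{9} \approx 0.11111$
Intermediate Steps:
$a = \frac{5}{3}$ ($a = - \frac{2}{3} + \frac{5 + 2}{3} = - \frac{2}{3} + \frac{1}{3} \cdot 7 = - \frac{2}{3} + \frac{7}{3} = \frac{5}{3} \approx 1.6667$)
$g{\left(j,B \right)} = 1$ ($g{\left(j,B \right)} = -4 - -5 = -4 + 5 = 1$)
$F{\left(p \right)} = p$ ($F{\left(p \right)} = \frac{p}{1} = p 1 = p$)
$\left(F{\left(2 \right)} + \frac{-5 + a}{\left(\left(-1 + 4\right) + 3\right) - 4}\right)^{2} = \left(2 + \frac{-5 + \frac{5}{3}}{\left(\left(-1 + 4\right) + 3\right) - 4}\right)^{2} = \left(2 - \frac{10}{3 \left(\left(3 + 3\right) - 4\right)}\right)^{2} = \left(2 - \frac{10}{3 \left(6 - 4\right)}\right)^{2} = \left(2 - \frac{10}{3 \cdot 2}\right)^{2} = \left(2 - \frac{5}{3}\right)^{2} = \left(\frac{1}{3}\right)^{2} = \frac{1}{9}$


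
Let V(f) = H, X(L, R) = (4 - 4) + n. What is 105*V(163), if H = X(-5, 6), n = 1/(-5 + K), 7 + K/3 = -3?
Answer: -3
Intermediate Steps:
K = -30 (K = -21 + 3*(-3) = -21 - 9 = -30)
n = -1/35 (n = 1/(-5 - 30) = 1/(-35) = -1/35 ≈ -0.028571)
X(L, R) = -1/35 (X(L, R) = (4 - 4) - 1/35 = 0 - 1/35 = -1/35)
H = -1/35 ≈ -0.028571
V(f) = -1/35
105*V(163) = 105*(-1/35) = -3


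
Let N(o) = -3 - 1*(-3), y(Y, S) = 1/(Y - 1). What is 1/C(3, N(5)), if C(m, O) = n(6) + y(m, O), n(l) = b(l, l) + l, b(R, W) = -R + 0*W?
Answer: 2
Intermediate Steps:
y(Y, S) = 1/(-1 + Y)
N(o) = 0 (N(o) = -3 + 3 = 0)
b(R, W) = -R (b(R, W) = -R + 0 = -R)
n(l) = 0 (n(l) = -l + l = 0)
C(m, O) = 1/(-1 + m) (C(m, O) = 0 + 1/(-1 + m) = 1/(-1 + m))
1/C(3, N(5)) = 1/(1/(-1 + 3)) = 1/(1/2) = 1/(½) = 2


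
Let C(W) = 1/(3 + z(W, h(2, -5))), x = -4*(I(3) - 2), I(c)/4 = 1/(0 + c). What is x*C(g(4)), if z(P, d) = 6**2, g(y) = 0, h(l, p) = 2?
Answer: 8/117 ≈ 0.068376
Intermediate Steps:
I(c) = 4/c (I(c) = 4/(0 + c) = 4/c)
x = 8/3 (x = -4*(4/3 - 2) = -4*(-2/3) = 8/3 ≈ 2.6667)
z(P, d) = 36
C(W) = 1/39 (C(W) = 1/(3 + 36) = 1/39)
x*C(g(4)) = (8/3)*(1/39) = 8/117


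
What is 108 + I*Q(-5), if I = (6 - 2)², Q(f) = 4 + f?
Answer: 92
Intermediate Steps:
I = 16 (I = 4² = 16)
108 + I*Q(-5) = 108 + 16*(4 - 5) = 108 + 16*(-1) = 108 - 16 = 92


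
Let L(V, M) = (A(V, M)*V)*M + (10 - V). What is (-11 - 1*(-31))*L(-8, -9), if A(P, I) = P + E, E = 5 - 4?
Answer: -9720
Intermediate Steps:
E = 1
A(P, I) = 1 + P (A(P, I) = P + 1 = 1 + P)
L(V, M) = 10 - V + M*V*(1 + V) (L(V, M) = ((1 + V)*V)*M + (10 - V) = (V*(1 + V))*M + (10 - V) = M*V*(1 + V) + (10 - V) = 10 - V + M*V*(1 + V))
(-11 - 1*(-31))*L(-8, -9) = (-11 - 1*(-31))*(10 - 1*(-8) - 9*(-8)*(1 - 8)) = (-11 + 31)*(10 + 8 - 9*(-8)*(-7)) = 20*(10 + 8 - 504) = 20*(-486) = -9720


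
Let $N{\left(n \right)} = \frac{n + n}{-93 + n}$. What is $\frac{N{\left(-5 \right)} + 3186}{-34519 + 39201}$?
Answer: $\frac{156119}{229418} \approx 0.6805$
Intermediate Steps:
$N{\left(n \right)} = \frac{2 n}{-93 + n}$
$\frac{N{\left(-5 \right)} + 3186}{-34519 + 39201} = \frac{2 \left(-5\right) \frac{1}{-93 - 5} + 3186}{-34519 + 39201} = \frac{2 \left(-5\right) \frac{1}{-98} + 3186}{4682} = \left(2 \left(-5\right) \left(- \frac{1}{98}\right) + 3186\right) \frac{1}{4682} = \left(\frac{5}{49} + 3186\right) \frac{1}{4682} = \frac{156119}{49} \cdot \frac{1}{4682} = \frac{156119}{229418}$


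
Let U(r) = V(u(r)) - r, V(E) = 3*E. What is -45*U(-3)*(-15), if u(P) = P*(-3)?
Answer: 20250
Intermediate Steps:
u(P) = -3*P
U(r) = -10*r (U(r) = 3*(-3*r) - r = -9*r - r = -10*r)
-45*U(-3)*(-15) = -(-450)*(-3)*(-15) = -45*30*(-15) = -1350*(-15) = 20250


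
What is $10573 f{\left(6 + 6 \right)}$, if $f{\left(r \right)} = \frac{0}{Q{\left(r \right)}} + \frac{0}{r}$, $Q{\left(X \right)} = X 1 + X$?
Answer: $0$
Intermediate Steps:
$Q{\left(X \right)} = 2 X$ ($Q{\left(X \right)} = X + X = 2 X$)
$f{\left(r \right)} = 0$ ($f{\left(r \right)} = \frac{0}{2 r} + \frac{0}{r} = 0 \frac{1}{2 r} + 0 = 0 + 0 = 0$)
$10573 f{\left(6 + 6 \right)} = 10573 \cdot 0 = 0$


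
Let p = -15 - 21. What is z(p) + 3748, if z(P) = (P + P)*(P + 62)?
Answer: 1876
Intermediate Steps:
p = -36
z(P) = 2*P*(62 + P) (z(P) = (2*P)*(62 + P) = 2*P*(62 + P))
z(p) + 3748 = 2*(-36)*(62 - 36) + 3748 = 2*(-36)*26 + 3748 = -1872 + 3748 = 1876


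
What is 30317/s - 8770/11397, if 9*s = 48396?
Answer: 895090907/183856404 ≈ 4.8684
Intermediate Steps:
s = 16132/3 (s = (⅑)*48396 = 16132/3 ≈ 5377.3)
30317/s - 8770/11397 = 30317/(16132/3) - 8770/11397 = 30317*(3/16132) - 8770*1/11397 = 90951/16132 - 8770/11397 = 895090907/183856404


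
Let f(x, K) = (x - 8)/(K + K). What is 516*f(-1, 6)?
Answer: -387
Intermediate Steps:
f(x, K) = (-8 + x)/(2*K) (f(x, K) = (-8 + x)/((2*K)) = (-8 + x)*(1/(2*K)) = (-8 + x)/(2*K))
516*f(-1, 6) = 516*((½)*(-8 - 1)/6) = 516*((½)*(⅙)*(-9)) = 516*(-¾) = -387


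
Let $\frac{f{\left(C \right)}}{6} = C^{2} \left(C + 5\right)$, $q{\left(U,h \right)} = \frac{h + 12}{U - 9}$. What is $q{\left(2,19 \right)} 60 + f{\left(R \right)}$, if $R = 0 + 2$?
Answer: $- \frac{684}{7} \approx -97.714$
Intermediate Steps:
$q{\left(U,h \right)} = \frac{12 + h}{-9 + U}$
$R = 2$
$f{\left(C \right)} = 6 C^{2} \left(5 + C\right)$ ($f{\left(C \right)} = 6 C^{2} \left(C + 5\right) = 6 C^{2} \left(5 + C\right)$)
$q{\left(2,19 \right)} 60 + f{\left(R \right)} = \frac{12 + 19}{-9 + 2} \cdot 60 + 6 \cdot 2^{2} \left(5 + 2\right) = \frac{1}{-7} \cdot 31 \cdot 60 + 6 \cdot 4 \cdot 7 = \left(- \frac{1}{7}\right) 31 \cdot 60 + 168 = \left(- \frac{31}{7}\right) 60 + 168 = - \frac{1860}{7} + 168 = - \frac{684}{7}$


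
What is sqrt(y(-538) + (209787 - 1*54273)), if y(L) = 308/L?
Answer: 2*sqrt(2813276782)/269 ≈ 394.35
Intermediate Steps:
sqrt(y(-538) + (209787 - 1*54273)) = sqrt(308/(-538) + (209787 - 1*54273)) = sqrt(308*(-1/538) + (209787 - 54273)) = sqrt(-154/269 + 155514) = sqrt(41833112/269) = 2*sqrt(2813276782)/269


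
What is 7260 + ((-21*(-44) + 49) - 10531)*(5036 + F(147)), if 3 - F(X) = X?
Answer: -46750476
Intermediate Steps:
F(X) = 3 - X
7260 + ((-21*(-44) + 49) - 10531)*(5036 + F(147)) = 7260 + ((-21*(-44) + 49) - 10531)*(5036 + (3 - 1*147)) = 7260 + ((924 + 49) - 10531)*(5036 + (3 - 147)) = 7260 + (973 - 10531)*(5036 - 144) = 7260 - 9558*4892 = 7260 - 46757736 = -46750476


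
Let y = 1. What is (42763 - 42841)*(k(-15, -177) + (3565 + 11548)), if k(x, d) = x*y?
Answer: -1177644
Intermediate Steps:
k(x, d) = x (k(x, d) = x*1 = x)
(42763 - 42841)*(k(-15, -177) + (3565 + 11548)) = (42763 - 42841)*(-15 + (3565 + 11548)) = -78*(-15 + 15113) = -78*15098 = -1177644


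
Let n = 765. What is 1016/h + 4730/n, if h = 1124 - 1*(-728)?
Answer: 476860/70839 ≈ 6.7316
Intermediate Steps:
h = 1852 (h = 1124 + 728 = 1852)
1016/h + 4730/n = 1016/1852 + 4730/765 = 1016*(1/1852) + 4730*(1/765) = 254/463 + 946/153 = 476860/70839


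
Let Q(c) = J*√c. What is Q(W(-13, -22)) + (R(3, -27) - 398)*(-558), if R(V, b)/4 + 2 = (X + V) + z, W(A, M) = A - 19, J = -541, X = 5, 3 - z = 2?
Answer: 206460 - 2164*I*√2 ≈ 2.0646e+5 - 3060.4*I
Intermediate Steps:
z = 1 (z = 3 - 1*2 = 3 - 2 = 1)
W(A, M) = -19 + A
Q(c) = -541*√c
R(V, b) = 16 + 4*V (R(V, b) = -8 + 4*((5 + V) + 1) = -8 + 4*(6 + V) = -8 + (24 + 4*V) = 16 + 4*V)
Q(W(-13, -22)) + (R(3, -27) - 398)*(-558) = -541*√(-19 - 13) + ((16 + 4*3) - 398)*(-558) = -2164*I*√2 + ((16 + 12) - 398)*(-558) = -2164*I*√2 + (28 - 398)*(-558) = -2164*I*√2 - 370*(-558) = -2164*I*√2 + 206460 = 206460 - 2164*I*√2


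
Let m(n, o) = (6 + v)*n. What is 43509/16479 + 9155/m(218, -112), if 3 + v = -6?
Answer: -4533717/399158 ≈ -11.358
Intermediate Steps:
v = -9 (v = -3 - 6 = -9)
m(n, o) = -3*n (m(n, o) = (6 - 9)*n = -3*n)
43509/16479 + 9155/m(218, -112) = 43509/16479 + 9155/((-3*218)) = 43509*(1/16479) + 9155/(-654) = 14503/5493 + 9155*(-1/654) = 14503/5493 - 9155/654 = -4533717/399158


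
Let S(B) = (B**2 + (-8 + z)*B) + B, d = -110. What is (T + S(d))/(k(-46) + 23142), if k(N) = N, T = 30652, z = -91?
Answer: 13383/5774 ≈ 2.3178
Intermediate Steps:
S(B) = B**2 - 98*B (S(B) = (B**2 + (-8 - 91)*B) + B = (B**2 - 99*B) + B = B**2 - 98*B)
(T + S(d))/(k(-46) + 23142) = (30652 - 110*(-98 - 110))/(-46 + 23142) = (30652 - 110*(-208))/23096 = (30652 + 22880)*(1/23096) = 53532*(1/23096) = 13383/5774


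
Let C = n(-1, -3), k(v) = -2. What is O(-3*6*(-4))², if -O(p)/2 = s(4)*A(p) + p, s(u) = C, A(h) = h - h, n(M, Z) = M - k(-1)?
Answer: 20736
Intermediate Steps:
n(M, Z) = 2 + M (n(M, Z) = M - 1*(-2) = M + 2 = 2 + M)
C = 1 (C = 2 - 1 = 1)
A(h) = 0
s(u) = 1
O(p) = -2*p (O(p) = -2*(1*0 + p) = -2*(0 + p) = -2*p)
O(-3*6*(-4))² = (-2*(-3*6)*(-4))² = (-(-36)*(-4))² = (-2*72)² = (-144)² = 20736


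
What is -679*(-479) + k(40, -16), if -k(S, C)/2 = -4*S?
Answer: 325561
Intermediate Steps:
k(S, C) = 8*S (k(S, C) = -(-8)*S = 8*S)
-679*(-479) + k(40, -16) = -679*(-479) + 8*40 = 325241 + 320 = 325561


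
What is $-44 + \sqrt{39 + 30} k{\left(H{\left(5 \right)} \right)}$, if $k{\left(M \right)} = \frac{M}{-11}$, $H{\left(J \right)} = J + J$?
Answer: $-44 - \frac{10 \sqrt{69}}{11} \approx -51.551$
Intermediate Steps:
$H{\left(J \right)} = 2 J$
$k{\left(M \right)} = - \frac{M}{11}$ ($k{\left(M \right)} = M \left(- \frac{1}{11}\right) = - \frac{M}{11}$)
$-44 + \sqrt{39 + 30} k{\left(H{\left(5 \right)} \right)} = -44 + \sqrt{39 + 30} \left(- \frac{2 \cdot 5}{11}\right) = -44 + \sqrt{69} \left(\left(- \frac{1}{11}\right) 10\right) = -44 + \sqrt{69} \left(- \frac{10}{11}\right) = -44 - \frac{10 \sqrt{69}}{11}$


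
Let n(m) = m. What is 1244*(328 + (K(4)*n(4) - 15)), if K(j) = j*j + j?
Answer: 488892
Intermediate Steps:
K(j) = j + j² (K(j) = j² + j = j + j²)
1244*(328 + (K(4)*n(4) - 15)) = 1244*(328 + ((4*(1 + 4))*4 - 15)) = 1244*(328 + ((4*5)*4 - 15)) = 1244*(328 + (20*4 - 15)) = 1244*(328 + (80 - 15)) = 1244*(328 + 65) = 1244*393 = 488892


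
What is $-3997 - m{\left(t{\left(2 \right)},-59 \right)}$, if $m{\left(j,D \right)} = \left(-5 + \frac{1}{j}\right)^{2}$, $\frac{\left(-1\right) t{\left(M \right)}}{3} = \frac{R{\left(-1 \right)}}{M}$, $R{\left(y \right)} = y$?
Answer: $- \frac{36142}{9} \approx -4015.8$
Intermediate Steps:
$t{\left(M \right)} = \frac{3}{M}$ ($t{\left(M \right)} = - 3 \left(- \frac{1}{M}\right) = \frac{3}{M}$)
$-3997 - m{\left(t{\left(2 \right)},-59 \right)} = -3997 - \frac{\left(-1 + 5 \cdot \frac{3}{2}\right)^{2}}{\frac{9}{4}} = -3997 - \frac{4 \left(-1 + \frac{15}{2}\right)^{2}}{9} = -3997 - \frac{4 \left(\frac{13}{2}\right)^{2}}{9} = -3997 - \frac{4}{9} \cdot \frac{169}{4} = -3997 - \frac{169}{9} = - \frac{36142}{9}$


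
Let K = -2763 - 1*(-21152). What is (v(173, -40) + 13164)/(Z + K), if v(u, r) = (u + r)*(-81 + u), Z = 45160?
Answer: 25400/63549 ≈ 0.39969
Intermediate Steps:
v(u, r) = (-81 + u)*(r + u) (v(u, r) = (r + u)*(-81 + u) = (-81 + u)*(r + u))
K = 18389 (K = -2763 + 21152 = 18389)
(v(173, -40) + 13164)/(Z + K) = ((173² - 81*(-40) - 81*173 - 40*173) + 13164)/(45160 + 18389) = ((29929 + 3240 - 14013 - 6920) + 13164)/63549 = (12236 + 13164)*(1/63549) = 25400*(1/63549) = 25400/63549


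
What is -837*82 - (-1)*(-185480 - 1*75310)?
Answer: -329424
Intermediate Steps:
-837*82 - (-1)*(-185480 - 1*75310) = -68634 - (-1)*(-185480 - 75310) = -68634 - (-1)*(-260790) = -68634 - 1*260790 = -68634 - 260790 = -329424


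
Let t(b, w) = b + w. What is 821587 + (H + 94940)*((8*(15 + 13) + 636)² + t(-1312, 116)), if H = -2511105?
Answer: -1784105079073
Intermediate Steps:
821587 + (H + 94940)*((8*(15 + 13) + 636)² + t(-1312, 116)) = 821587 + (-2511105 + 94940)*((8*(15 + 13) + 636)² + (-1312 + 116)) = 821587 - 2416165*((8*28 + 636)² - 1196) = 821587 - 2416165*((224 + 636)² - 1196) = 821587 - 2416165*(860² - 1196) = 821587 - 2416165*(739600 - 1196) = 821587 - 2416165*738404 = 821587 - 1784105900660 = -1784105079073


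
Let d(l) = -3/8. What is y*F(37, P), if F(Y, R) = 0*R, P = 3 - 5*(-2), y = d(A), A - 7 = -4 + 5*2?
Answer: 0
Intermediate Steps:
A = 13 (A = 7 + (-4 + 5*2) = 7 + (-4 + 10) = 7 + 6 = 13)
d(l) = -3/8 (d(l) = -3*⅛ = -3/8)
y = -3/8 ≈ -0.37500
P = 13 (P = 3 + 10 = 13)
F(Y, R) = 0
y*F(37, P) = -3/8*0 = 0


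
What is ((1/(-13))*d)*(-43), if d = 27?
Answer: 1161/13 ≈ 89.308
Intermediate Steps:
((1/(-13))*d)*(-43) = ((1/(-13))*27)*(-43) = ((1*(-1/13))*27)*(-43) = -1/13*27*(-43) = -27/13*(-43) = 1161/13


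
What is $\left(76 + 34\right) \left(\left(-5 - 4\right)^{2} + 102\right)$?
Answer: $20130$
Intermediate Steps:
$\left(76 + 34\right) \left(\left(-5 - 4\right)^{2} + 102\right) = 110 \left(\left(-9\right)^{2} + 102\right) = 110 \left(81 + 102\right) = 110 \cdot 183 = 20130$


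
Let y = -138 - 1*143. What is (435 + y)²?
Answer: 23716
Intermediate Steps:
y = -281 (y = -138 - 143 = -281)
(435 + y)² = (435 - 281)² = 154² = 23716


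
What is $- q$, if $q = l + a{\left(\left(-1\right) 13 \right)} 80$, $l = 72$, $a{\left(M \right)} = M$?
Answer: $968$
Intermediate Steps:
$q = -968$ ($q = 72 + \left(-1\right) 13 \cdot 80 = 72 - 1040 = -968$)
$- q = \left(-1\right) \left(-968\right) = 968$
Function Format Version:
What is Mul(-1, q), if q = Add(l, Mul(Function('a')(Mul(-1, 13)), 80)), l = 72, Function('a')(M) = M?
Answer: 968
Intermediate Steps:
q = -968 (q = Add(72, Mul(Mul(-1, 13), 80)) = Add(72, Mul(-13, 80)) = Add(72, -1040) = -968)
Mul(-1, q) = Mul(-1, -968) = 968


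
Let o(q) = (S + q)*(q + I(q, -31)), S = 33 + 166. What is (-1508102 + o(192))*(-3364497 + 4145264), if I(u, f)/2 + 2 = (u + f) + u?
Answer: -904556046316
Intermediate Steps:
I(u, f) = -4 + 2*f + 4*u (I(u, f) = -4 + 2*((u + f) + u) = -4 + 2*((f + u) + u) = -4 + 2*(f + 2*u) = -4 + (2*f + 4*u) = -4 + 2*f + 4*u)
S = 199
o(q) = (-66 + 5*q)*(199 + q) (o(q) = (199 + q)*(q + (-4 + 2*(-31) + 4*q)) = (199 + q)*(q + (-4 - 62 + 4*q)) = (199 + q)*(q + (-66 + 4*q)) = (199 + q)*(-66 + 5*q) = (-66 + 5*q)*(199 + q))
(-1508102 + o(192))*(-3364497 + 4145264) = (-1508102 + (-13134 + 5*192² + 929*192))*(-3364497 + 4145264) = (-1508102 + (-13134 + 5*36864 + 178368))*780767 = (-1508102 + (-13134 + 184320 + 178368))*780767 = (-1508102 + 349554)*780767 = -1158548*780767 = -904556046316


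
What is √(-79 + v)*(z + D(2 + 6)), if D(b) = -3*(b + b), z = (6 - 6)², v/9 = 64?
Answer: -48*√497 ≈ -1070.1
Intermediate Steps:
v = 576 (v = 9*64 = 576)
z = 0 (z = 0² = 0)
D(b) = -6*b
√(-79 + v)*(z + D(2 + 6)) = √(-79 + 576)*(0 - 6*(2 + 6)) = √497*(0 - 6*8) = √497*(0 - 48) = √497*(-48) = -48*√497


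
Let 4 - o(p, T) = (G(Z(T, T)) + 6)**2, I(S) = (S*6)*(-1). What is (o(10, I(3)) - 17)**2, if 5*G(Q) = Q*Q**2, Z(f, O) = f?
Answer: 1133233184733841/625 ≈ 1.8132e+12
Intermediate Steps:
I(S) = -6*S (I(S) = (6*S)*(-1) = -6*S)
G(Q) = Q**3/5 (G(Q) = (Q*Q**2)/5 = Q**3/5)
o(p, T) = 4 - (6 + T**3/5)**2 (o(p, T) = 4 - (T**3/5 + 6)**2 = 4 - (6 + T**3/5)**2)
(o(10, I(3)) - 17)**2 = ((4 - (30 + (-6*3)**3)**2/25) - 17)**2 = ((4 - (30 + (-18)**3)**2/25) - 17)**2 = ((4 - (30 - 5832)**2/25) - 17)**2 = ((4 - 1/25*(-5802)**2) - 17)**2 = ((4 - 1/25*33663204) - 17)**2 = ((4 - 33663204/25) - 17)**2 = (-33663104/25 - 17)**2 = (-33663529/25)**2 = 1133233184733841/625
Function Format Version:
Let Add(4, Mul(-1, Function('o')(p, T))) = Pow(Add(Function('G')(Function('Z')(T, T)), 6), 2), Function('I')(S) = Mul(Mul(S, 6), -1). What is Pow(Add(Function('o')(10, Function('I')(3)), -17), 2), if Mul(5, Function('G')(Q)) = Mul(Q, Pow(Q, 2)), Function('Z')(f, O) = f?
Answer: Rational(1133233184733841, 625) ≈ 1.8132e+12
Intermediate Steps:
Function('I')(S) = Mul(-6, S) (Function('I')(S) = Mul(Mul(6, S), -1) = Mul(-6, S))
Function('G')(Q) = Mul(Rational(1, 5), Pow(Q, 3)) (Function('G')(Q) = Mul(Rational(1, 5), Mul(Q, Pow(Q, 2))) = Mul(Rational(1, 5), Pow(Q, 3)))
Function('o')(p, T) = Add(4, Mul(-1, Pow(Add(6, Mul(Rational(1, 5), Pow(T, 3))), 2))) (Function('o')(p, T) = Add(4, Mul(-1, Pow(Add(Mul(Rational(1, 5), Pow(T, 3)), 6), 2))) = Add(4, Mul(-1, Pow(Add(6, Mul(Rational(1, 5), Pow(T, 3))), 2))))
Pow(Add(Function('o')(10, Function('I')(3)), -17), 2) = Pow(Add(Add(4, Mul(Rational(-1, 25), Pow(Add(30, Pow(Mul(-6, 3), 3)), 2))), -17), 2) = Pow(Add(Add(4, Mul(Rational(-1, 25), Pow(Add(30, Pow(-18, 3)), 2))), -17), 2) = Pow(Add(Add(4, Mul(Rational(-1, 25), Pow(Add(30, -5832), 2))), -17), 2) = Pow(Add(Add(4, Mul(Rational(-1, 25), Pow(-5802, 2))), -17), 2) = Pow(Add(Add(4, Mul(Rational(-1, 25), 33663204)), -17), 2) = Pow(Add(Add(4, Rational(-33663204, 25)), -17), 2) = Pow(Add(Rational(-33663104, 25), -17), 2) = Pow(Rational(-33663529, 25), 2) = Rational(1133233184733841, 625)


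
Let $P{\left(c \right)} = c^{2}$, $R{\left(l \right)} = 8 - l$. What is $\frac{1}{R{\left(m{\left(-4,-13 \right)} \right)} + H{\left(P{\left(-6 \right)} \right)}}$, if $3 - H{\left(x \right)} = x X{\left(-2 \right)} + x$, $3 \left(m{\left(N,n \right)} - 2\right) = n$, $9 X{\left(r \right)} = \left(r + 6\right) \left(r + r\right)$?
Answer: $\frac{3}{124} \approx 0.024194$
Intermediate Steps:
$X{\left(r \right)} = \frac{2 r \left(6 + r\right)}{9}$ ($X{\left(r \right)} = \frac{\left(r + 6\right) \left(r + r\right)}{9} = \frac{\left(6 + r\right) 2 r}{9} = \frac{2 r \left(6 + r\right)}{9}$)
$m{\left(N,n \right)} = 2 + \frac{n}{3}$
$H{\left(x \right)} = 3 + \frac{7 x}{9}$ ($H{\left(x \right)} = 3 - \left(x \frac{2}{9} \left(-2\right) \left(6 - 2\right) + x\right) = 3 - \left(x \frac{2}{9} \left(-2\right) 4 + x\right) = 3 - \left(x \left(- \frac{16}{9}\right) + x\right) = 3 - \left(- \frac{16 x}{9} + x\right) = 3 - - \frac{7 x}{9} = 3 + \frac{7 x}{9}$)
$\frac{1}{R{\left(m{\left(-4,-13 \right)} \right)} + H{\left(P{\left(-6 \right)} \right)}} = \frac{1}{\left(8 - \left(2 + \frac{1}{3} \left(-13\right)\right)\right) + \left(3 + \frac{7 \left(-6\right)^{2}}{9}\right)} = \frac{1}{\left(8 - \left(2 - \frac{13}{3}\right)\right) + \left(3 + \frac{7}{9} \cdot 36\right)} = \frac{1}{\left(8 - - \frac{7}{3}\right) + \left(3 + 28\right)} = \frac{1}{\left(8 + \frac{7}{3}\right) + 31} = \frac{1}{\frac{31}{3} + 31} = \frac{1}{\frac{124}{3}} = \frac{3}{124}$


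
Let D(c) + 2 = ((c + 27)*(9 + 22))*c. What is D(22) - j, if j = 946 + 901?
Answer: 31569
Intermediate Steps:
j = 1847
D(c) = -2 + c*(837 + 31*c) (D(c) = -2 + ((c + 27)*(9 + 22))*c = -2 + ((27 + c)*31)*c = -2 + (837 + 31*c)*c = -2 + c*(837 + 31*c))
D(22) - j = (-2 + 31*22² + 837*22) - 1*1847 = (-2 + 31*484 + 18414) - 1847 = (-2 + 15004 + 18414) - 1847 = 33416 - 1847 = 31569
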